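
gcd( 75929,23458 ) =1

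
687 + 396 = 1083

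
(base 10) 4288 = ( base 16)10C0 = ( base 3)12212211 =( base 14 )17c4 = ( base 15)140D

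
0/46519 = 0 = 0.00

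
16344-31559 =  - 15215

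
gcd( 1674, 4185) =837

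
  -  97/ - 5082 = 97/5082 = 0.02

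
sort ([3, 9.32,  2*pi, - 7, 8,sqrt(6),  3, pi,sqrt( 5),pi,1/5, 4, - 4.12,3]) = [ - 7, -4.12 , 1/5,sqrt(5),sqrt( 6),3,3,3,  pi,pi,4,2*pi, 8,9.32]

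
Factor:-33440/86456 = -2^2*  5^1*11^1* 19^1 *101^( - 1)  *107^(-1)=- 4180/10807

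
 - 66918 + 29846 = -37072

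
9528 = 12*794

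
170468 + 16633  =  187101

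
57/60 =19/20 = 0.95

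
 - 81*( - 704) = 57024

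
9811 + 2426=12237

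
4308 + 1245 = 5553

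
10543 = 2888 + 7655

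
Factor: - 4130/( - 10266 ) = 3^( - 1)*5^1*7^1*29^(-1) = 35/87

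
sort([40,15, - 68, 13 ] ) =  [ - 68,  13 , 15,40 ]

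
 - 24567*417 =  - 10244439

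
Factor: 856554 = 2^1 * 3^1 *142759^1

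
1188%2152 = 1188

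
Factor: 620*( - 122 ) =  - 2^3*5^1*31^1*61^1 = - 75640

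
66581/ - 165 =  - 404 + 79/165 = -  403.52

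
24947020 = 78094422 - 53147402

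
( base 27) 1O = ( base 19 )2D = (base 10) 51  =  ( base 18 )2F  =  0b110011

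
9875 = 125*79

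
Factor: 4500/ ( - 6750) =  - 2/3 = - 2^1*3^( - 1 ) 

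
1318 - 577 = 741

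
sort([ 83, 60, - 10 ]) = [  -  10, 60 , 83]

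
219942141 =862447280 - 642505139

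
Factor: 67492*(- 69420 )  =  - 4685294640= -2^4 * 3^1*5^1*13^1*47^1*89^1*359^1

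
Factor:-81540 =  - 2^2*3^3 * 5^1*151^1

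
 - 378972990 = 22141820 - 401114810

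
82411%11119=4578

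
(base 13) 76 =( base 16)61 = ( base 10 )97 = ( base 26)3j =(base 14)6d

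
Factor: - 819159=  - 3^1*11^1*103^1*241^1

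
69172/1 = 69172 = 69172.00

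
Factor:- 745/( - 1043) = 5/7= 5^1*7^( - 1 )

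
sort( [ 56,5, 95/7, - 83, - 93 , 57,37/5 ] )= [ -93,-83, 5, 37/5, 95/7, 56,57]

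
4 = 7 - 3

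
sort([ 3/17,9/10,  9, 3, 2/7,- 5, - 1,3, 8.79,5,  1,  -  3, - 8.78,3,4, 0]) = [ - 8.78, - 5, - 3, - 1 , 0,3/17,2/7, 9/10,1, 3, 3,3,  4 , 5,  8.79, 9]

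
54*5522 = 298188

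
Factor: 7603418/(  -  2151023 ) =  - 2^1*7^ ( - 1 )*307289^( - 1)*3801709^1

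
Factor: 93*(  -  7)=  -  651 = - 3^1 *7^1*31^1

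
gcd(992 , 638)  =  2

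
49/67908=49/67908= 0.00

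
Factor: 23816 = 2^3*13^1*229^1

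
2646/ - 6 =- 441/1 = - 441.00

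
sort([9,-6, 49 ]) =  [ - 6,9,  49 ]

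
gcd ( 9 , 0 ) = 9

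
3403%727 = 495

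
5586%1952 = 1682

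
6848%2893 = 1062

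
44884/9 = 44884/9 = 4987.11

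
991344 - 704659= 286685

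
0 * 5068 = 0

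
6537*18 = 117666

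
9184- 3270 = 5914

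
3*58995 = 176985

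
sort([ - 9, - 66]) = [ - 66, - 9]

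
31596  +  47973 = 79569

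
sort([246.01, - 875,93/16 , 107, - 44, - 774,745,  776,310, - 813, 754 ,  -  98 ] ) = [ - 875 , -813,-774,-98,-44, 93/16, 107, 246.01, 310, 745,754, 776]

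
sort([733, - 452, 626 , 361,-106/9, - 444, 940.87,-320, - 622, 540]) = [- 622,  -  452,  -  444, - 320,  -  106/9, 361,540, 626,733 , 940.87]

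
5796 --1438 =7234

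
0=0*9833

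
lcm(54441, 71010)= 1633230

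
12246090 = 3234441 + 9011649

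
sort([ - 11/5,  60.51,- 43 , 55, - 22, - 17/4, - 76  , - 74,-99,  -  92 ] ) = [ - 99, - 92, - 76, - 74, - 43, - 22, - 17/4,- 11/5,55, 60.51 ]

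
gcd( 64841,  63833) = 7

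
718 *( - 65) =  - 46670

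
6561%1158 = 771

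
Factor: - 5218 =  - 2^1 * 2609^1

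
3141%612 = 81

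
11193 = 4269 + 6924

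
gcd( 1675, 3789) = 1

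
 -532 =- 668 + 136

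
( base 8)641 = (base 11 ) 34a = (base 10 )417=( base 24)h9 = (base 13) 261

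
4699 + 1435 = 6134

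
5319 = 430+4889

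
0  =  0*23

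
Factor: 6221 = 6221^1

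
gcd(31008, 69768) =7752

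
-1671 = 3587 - 5258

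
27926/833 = 27926/833=   33.52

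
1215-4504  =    -  3289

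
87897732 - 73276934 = 14620798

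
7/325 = 7/325  =  0.02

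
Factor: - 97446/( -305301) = 218/683 = 2^1*109^1*683^( - 1)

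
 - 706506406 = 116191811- 822698217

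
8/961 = 8/961 = 0.01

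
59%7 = 3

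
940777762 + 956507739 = 1897285501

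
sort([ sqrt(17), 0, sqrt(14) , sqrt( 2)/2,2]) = [ 0, sqrt( 2)/2,2,  sqrt( 14) , sqrt( 17)]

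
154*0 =0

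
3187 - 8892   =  - 5705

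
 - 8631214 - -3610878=-5020336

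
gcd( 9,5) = 1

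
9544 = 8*1193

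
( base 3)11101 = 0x76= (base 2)1110110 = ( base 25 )4i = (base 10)118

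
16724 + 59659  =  76383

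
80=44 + 36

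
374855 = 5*74971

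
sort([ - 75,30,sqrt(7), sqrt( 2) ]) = [-75,sqrt(2 ),sqrt( 7),30 ]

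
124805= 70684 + 54121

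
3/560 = 3/560 = 0.01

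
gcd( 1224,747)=9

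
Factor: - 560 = - 2^4*5^1*7^1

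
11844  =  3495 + 8349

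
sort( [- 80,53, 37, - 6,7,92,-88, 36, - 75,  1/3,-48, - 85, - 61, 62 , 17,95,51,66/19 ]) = [  -  88,  -  85, - 80,-75,- 61, - 48, - 6,1/3,  66/19,7,17,36,37, 51, 53, 62 , 92,95] 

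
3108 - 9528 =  - 6420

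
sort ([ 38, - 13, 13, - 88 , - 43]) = [ - 88, - 43, - 13, 13, 38]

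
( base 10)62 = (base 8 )76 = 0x3E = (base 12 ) 52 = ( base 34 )1s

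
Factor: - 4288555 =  - 5^1 *857711^1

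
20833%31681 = 20833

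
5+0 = 5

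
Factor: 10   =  2^1 * 5^1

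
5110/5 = 1022 = 1022.00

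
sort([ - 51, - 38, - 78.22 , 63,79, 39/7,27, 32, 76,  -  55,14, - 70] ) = [ - 78.22,- 70, - 55, - 51, - 38, 39/7,14, 27, 32, 63, 76, 79]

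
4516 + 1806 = 6322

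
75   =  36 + 39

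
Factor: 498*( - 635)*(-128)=2^8*3^1*5^1*83^1 * 127^1=40477440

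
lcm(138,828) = 828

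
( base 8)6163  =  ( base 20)7J7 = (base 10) 3187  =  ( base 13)15B2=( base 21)74g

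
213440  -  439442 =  - 226002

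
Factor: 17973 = 3^2*1997^1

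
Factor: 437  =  19^1*23^1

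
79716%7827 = 1446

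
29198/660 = 14599/330 = 44.24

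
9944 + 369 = 10313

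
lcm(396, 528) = 1584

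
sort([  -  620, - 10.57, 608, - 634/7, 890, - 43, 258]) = [ - 620, - 634/7, - 43, -10.57, 258,608 , 890 ]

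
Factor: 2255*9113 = 5^1*11^1 * 13^1 * 41^1*701^1 =20549815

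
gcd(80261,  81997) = 1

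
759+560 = 1319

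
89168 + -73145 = 16023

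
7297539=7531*969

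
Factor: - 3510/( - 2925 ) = 2^1  *  3^1*5^(  -  1) = 6/5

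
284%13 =11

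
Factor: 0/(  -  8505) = 0  =  0^1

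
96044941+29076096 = 125121037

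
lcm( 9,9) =9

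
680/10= 68 = 68.00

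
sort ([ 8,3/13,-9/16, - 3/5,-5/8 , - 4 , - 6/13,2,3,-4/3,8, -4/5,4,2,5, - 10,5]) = [ - 10, - 4, - 4/3, - 4/5, - 5/8, - 3/5, - 9/16,-6/13,3/13,2, 2,3, 4,5, 5, 8, 8] 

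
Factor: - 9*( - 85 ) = 765 = 3^2*5^1*17^1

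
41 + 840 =881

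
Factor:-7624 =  - 2^3*953^1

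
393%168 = 57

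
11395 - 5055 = 6340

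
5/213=5/213 = 0.02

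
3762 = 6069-2307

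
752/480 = 47/30 = 1.57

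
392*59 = 23128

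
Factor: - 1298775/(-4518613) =3^1*5^2*11^(-1)* 17317^1*410783^(  -  1 ) 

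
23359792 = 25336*922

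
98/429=98/429 = 0.23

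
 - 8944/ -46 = 4472/23 = 194.43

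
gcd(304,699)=1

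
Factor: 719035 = 5^1* 143807^1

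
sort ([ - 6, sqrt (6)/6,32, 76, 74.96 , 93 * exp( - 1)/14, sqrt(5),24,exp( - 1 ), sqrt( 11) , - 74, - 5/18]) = [ - 74,-6, - 5/18, exp( - 1),sqrt(6 ) /6,sqrt(  5 ),93*exp( - 1 ) /14, sqrt(11),24,32,74.96,76]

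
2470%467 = 135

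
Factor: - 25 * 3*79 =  - 3^1*5^2*79^1=- 5925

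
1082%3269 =1082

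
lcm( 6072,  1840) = 60720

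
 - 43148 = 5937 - 49085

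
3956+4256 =8212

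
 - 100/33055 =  - 1 + 6591/6611 =- 0.00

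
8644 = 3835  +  4809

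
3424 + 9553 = 12977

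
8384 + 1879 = 10263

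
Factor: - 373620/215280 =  - 2^(- 2)*3^( - 1 ) *23^( - 1)*479^1 = - 479/276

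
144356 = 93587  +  50769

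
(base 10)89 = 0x59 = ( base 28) 35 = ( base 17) 54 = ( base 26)3B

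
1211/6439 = 1211/6439 = 0.19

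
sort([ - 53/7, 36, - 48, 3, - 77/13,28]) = [  -  48, - 53/7, - 77/13,3, 28 , 36]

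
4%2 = 0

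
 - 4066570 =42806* ( - 95 ) 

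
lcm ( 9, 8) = 72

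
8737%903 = 610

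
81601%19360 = 4161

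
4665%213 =192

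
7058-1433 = 5625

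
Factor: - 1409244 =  - 2^2*3^1*117437^1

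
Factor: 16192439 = 397^1*40787^1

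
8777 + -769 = 8008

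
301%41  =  14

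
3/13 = 3/13 = 0.23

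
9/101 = 9/101 = 0.09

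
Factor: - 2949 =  - 3^1*983^1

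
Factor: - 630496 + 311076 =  - 2^2* 5^1*15971^1= - 319420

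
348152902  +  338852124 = 687005026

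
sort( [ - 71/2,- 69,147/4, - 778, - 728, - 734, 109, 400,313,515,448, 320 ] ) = [-778, - 734,- 728, - 69,- 71/2, 147/4,109,313 , 320, 400,448,515 ]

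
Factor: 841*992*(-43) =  - 35873696 = -2^5  *  29^2*31^1*43^1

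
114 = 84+30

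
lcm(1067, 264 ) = 25608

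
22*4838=106436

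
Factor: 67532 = 2^2*16883^1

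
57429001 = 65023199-7594198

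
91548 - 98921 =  - 7373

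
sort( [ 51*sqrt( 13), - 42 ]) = [ - 42,  51*sqrt( 13 )] 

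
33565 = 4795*7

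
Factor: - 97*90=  - 2^1*3^2*5^1*97^1 = - 8730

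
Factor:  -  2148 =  - 2^2*3^1*179^1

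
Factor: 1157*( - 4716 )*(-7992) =43607644704 = 2^5*3^5*13^1*37^1*89^1*131^1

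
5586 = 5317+269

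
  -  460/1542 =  - 230/771=-0.30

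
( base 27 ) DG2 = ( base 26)EH5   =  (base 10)9911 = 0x26b7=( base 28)chr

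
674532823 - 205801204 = 468731619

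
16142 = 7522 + 8620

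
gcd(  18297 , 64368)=9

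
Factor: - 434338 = -2^1*217169^1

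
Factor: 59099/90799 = 29^( - 1)*31^( - 1)*101^( - 1 )*113^1*523^1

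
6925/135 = 51+8/27=51.30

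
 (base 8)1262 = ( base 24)14i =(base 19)1h6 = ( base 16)2b2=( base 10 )690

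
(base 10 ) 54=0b110110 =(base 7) 105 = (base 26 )22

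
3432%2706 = 726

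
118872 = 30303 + 88569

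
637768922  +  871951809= 1509720731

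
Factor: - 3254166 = -2^1*3^2*347^1 * 521^1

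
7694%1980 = 1754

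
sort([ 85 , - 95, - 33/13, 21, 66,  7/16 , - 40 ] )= [  -  95, - 40, - 33/13, 7/16,  21,  66, 85 ] 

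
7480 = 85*88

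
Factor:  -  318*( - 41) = 2^1*3^1*41^1*53^1 =13038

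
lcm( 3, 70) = 210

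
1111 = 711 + 400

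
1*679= 679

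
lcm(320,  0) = 0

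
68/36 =1  +  8/9 = 1.89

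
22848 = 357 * 64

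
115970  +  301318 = 417288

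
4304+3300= 7604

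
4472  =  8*559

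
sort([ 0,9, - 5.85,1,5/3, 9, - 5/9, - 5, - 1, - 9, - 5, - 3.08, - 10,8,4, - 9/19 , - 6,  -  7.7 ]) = [-10, - 9, - 7.7,  -  6, - 5.85, - 5, - 5, -3.08, - 1, - 5/9, - 9/19,0,1,5/3, 4,8,9, 9]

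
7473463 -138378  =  7335085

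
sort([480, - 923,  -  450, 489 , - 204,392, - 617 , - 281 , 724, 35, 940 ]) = [ - 923,- 617 ,-450 ,  -  281,- 204,  35,392, 480,489,724, 940]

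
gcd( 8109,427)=1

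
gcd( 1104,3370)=2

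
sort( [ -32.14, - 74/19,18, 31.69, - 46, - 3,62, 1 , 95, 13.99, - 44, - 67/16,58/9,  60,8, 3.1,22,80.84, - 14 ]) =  [ - 46, - 44,  -  32.14, - 14,-67/16,-74/19, - 3, 1,3.1, 58/9,8,13.99, 18,22 , 31.69,60,62,80.84,95 ] 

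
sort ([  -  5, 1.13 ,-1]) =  [-5,-1, 1.13 ] 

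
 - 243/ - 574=243/574 = 0.42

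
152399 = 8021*19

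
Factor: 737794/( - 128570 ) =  - 373/65 = - 5^(  -  1)*13^(- 1 )*373^1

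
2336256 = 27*86528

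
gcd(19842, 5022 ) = 6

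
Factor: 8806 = 2^1 * 7^1 * 17^1*37^1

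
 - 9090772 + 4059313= - 5031459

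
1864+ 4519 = 6383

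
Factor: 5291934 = 2^1 * 3^1*103^1*8563^1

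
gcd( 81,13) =1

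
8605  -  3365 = 5240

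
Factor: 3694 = 2^1 * 1847^1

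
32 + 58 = 90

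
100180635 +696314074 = 796494709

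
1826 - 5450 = - 3624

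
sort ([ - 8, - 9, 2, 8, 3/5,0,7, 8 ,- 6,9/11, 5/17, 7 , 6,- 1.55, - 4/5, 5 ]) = [ - 9,-8,-6, - 1.55 ,- 4/5, 0,  5/17, 3/5, 9/11 , 2,5 , 6,7, 7,  8, 8]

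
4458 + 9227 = 13685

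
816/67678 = 408/33839 = 0.01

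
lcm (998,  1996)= 1996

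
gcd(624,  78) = 78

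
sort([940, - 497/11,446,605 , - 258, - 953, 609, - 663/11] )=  [ - 953, - 258, - 663/11, - 497/11 , 446, 605,609,940 ] 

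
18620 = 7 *2660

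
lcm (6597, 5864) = 52776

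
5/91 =5/91= 0.05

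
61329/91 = 673  +  86/91 = 673.95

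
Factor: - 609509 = -609509^1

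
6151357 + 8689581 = 14840938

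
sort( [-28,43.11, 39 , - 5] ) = [-28, - 5,39,43.11]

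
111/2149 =111/2149 = 0.05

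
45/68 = 45/68 = 0.66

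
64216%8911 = 1839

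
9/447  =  3/149= 0.02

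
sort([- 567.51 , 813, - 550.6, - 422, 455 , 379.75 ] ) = [-567.51, - 550.6, - 422,  379.75 , 455, 813 ]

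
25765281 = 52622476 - 26857195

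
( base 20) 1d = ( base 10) 33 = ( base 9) 36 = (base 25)18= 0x21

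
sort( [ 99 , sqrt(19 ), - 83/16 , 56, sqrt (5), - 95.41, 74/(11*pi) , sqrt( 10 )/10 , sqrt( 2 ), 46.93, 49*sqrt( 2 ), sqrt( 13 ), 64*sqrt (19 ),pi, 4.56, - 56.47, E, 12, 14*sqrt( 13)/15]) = [ - 95.41,  -  56.47, - 83/16,  sqrt (10 ) /10,sqrt (2), 74/ (11*pi ),  sqrt( 5 ),E, pi,14*sqrt(13)/15, sqrt( 13 ),sqrt (19 ),4.56, 12, 46.93, 56 , 49*sqrt(2 ),99, 64*sqrt( 19 ) ] 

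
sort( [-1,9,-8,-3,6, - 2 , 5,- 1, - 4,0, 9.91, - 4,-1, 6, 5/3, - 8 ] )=[ - 8, - 8, - 4, - 4  ,-3 , - 2, - 1, - 1, - 1, 0,5/3, 5, 6, 6, 9, 9.91]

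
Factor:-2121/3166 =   -  2^(  -  1)*3^1* 7^1*101^1* 1583^(  -  1)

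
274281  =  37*7413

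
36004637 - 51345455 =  - 15340818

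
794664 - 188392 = 606272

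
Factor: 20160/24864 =30/37=2^1*3^1*5^1*37^( - 1 )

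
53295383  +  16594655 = 69890038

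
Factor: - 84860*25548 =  - 2168003280  =  -2^4*3^1*5^1*2129^1*4243^1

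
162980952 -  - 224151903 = 387132855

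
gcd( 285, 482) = 1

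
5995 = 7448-1453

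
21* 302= 6342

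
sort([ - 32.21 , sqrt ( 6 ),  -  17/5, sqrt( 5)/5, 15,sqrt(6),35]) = [ - 32.21, - 17/5,sqrt(5) /5,sqrt (6), sqrt( 6),15,35 ] 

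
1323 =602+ 721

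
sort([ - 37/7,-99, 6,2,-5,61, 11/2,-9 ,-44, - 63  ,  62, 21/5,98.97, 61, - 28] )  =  [-99,-63,-44,-28, - 9,-37/7,- 5,2,  21/5, 11/2, 6, 61, 61 , 62, 98.97] 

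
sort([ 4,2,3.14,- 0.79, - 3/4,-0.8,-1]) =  [-1, - 0.8  ,-0.79 ,-3/4, 2, 3.14, 4] 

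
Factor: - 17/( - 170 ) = 1/10 = 2^( - 1 ) * 5^( - 1 )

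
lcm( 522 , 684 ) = 19836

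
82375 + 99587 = 181962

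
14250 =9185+5065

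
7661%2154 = 1199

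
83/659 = 83/659  =  0.13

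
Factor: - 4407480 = -2^3*3^3*5^1*7^1*11^1 * 53^1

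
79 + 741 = 820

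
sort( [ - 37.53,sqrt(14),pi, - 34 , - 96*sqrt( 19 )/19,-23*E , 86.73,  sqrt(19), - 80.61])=[ - 80.61, - 23*E, - 37.53, - 34, - 96*sqrt ( 19)/19, pi, sqrt(14),sqrt( 19),86.73 ]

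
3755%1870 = 15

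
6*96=576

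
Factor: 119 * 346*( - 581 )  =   - 23922094= - 2^1*7^2*17^1 * 83^1*173^1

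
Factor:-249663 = - 3^1* 83221^1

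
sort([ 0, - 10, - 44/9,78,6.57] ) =[ - 10, - 44/9, 0,  6.57,  78] 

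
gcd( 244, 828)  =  4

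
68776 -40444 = 28332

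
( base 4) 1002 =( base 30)26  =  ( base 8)102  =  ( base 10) 66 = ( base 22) 30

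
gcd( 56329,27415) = 1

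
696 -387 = 309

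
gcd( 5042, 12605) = 2521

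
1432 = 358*4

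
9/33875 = 9/33875 = 0.00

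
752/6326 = 376/3163 = 0.12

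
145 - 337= - 192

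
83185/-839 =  - 83185/839 = - 99.15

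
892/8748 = 223/2187=0.10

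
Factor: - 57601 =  - 57601^1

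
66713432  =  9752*6841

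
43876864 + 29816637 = 73693501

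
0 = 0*965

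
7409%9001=7409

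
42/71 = 42/71 = 0.59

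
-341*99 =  - 33759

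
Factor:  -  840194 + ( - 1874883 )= - 2715077  =  - 823^1 * 3299^1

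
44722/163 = 44722/163 = 274.37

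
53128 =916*58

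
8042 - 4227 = 3815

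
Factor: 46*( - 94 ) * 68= - 294032 = -  2^4*17^1*23^1 * 47^1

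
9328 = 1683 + 7645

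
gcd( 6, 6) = 6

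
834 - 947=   -  113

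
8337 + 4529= 12866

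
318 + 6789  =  7107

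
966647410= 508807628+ 457839782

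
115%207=115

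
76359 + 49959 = 126318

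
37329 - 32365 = 4964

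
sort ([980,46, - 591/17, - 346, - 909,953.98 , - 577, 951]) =[ - 909, - 577, - 346, - 591/17,46,951,953.98 , 980 ]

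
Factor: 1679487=3^1*31^1*18059^1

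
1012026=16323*62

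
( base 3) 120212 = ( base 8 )654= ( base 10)428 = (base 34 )CK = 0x1ac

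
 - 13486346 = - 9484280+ - 4002066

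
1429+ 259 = 1688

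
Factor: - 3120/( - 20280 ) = 2/13 = 2^1*13^( - 1 ) 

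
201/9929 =201/9929 = 0.02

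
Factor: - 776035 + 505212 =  - 270823 =-7^2*5527^1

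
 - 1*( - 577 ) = 577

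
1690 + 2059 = 3749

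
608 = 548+60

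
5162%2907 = 2255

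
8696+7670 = 16366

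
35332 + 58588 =93920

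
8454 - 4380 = 4074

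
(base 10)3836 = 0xefc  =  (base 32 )3NS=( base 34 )3AS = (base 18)bf2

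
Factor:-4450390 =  - 2^1*5^1 * 7^1*63577^1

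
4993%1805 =1383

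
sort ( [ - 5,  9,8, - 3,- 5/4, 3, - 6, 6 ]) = [ - 6,  -  5,-3,-5/4, 3 , 6,  8,  9 ]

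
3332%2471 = 861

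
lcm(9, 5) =45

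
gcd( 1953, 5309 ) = 1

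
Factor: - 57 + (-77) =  - 2^1 *67^1  =  - 134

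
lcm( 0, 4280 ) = 0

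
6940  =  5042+1898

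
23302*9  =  209718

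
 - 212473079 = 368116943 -580590022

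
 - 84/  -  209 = 84/209 = 0.40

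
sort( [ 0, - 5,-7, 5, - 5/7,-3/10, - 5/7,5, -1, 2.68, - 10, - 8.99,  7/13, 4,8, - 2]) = [- 10, - 8.99, - 7, - 5, - 2, -1, - 5/7, - 5/7, - 3/10, 0,7/13, 2.68, 4,5, 5,8]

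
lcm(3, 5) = 15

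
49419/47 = 49419/47 =1051.47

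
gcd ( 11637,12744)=27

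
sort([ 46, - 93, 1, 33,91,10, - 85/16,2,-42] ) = [-93,  -  42, - 85/16, 1,  2,10, 33 , 46, 91 ]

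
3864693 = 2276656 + 1588037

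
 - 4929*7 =-34503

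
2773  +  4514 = 7287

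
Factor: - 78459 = -3^1*26153^1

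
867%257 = 96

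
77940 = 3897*20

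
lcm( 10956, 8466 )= 186252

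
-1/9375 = - 1 + 9374/9375 = -0.00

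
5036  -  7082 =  - 2046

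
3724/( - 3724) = - 1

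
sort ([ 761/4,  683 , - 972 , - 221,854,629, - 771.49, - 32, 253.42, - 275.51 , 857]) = [ - 972, - 771.49, - 275.51, - 221, - 32,761/4, 253.42, 629 , 683, 854,857]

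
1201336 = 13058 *92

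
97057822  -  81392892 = 15664930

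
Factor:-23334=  - 2^1*3^1*3889^1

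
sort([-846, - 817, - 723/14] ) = [ - 846, - 817 , - 723/14 ] 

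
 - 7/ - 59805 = 7/59805 = 0.00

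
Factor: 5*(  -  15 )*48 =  - 3600 = - 2^4*3^2*5^2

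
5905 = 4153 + 1752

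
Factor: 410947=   131^1 * 3137^1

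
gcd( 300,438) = 6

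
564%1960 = 564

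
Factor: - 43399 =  - 43399^1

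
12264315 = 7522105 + 4742210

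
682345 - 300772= 381573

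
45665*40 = 1826600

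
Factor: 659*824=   543016=2^3*103^1 *659^1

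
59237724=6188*9573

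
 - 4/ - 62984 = 1/15746  =  0.00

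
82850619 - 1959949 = 80890670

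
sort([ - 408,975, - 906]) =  [  -  906, - 408,  975]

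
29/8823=29/8823 = 0.00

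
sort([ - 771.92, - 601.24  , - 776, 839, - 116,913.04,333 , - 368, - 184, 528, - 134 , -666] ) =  [ - 776, - 771.92,  -  666, - 601.24, - 368, - 184, - 134, - 116,333,528,839,913.04]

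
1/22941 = 1/22941 = 0.00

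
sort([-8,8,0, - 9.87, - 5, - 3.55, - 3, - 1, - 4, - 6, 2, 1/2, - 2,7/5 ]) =[ - 9.87, - 8,  -  6, - 5, - 4, - 3.55,-3, - 2, - 1, 0, 1/2,7/5,2, 8 ]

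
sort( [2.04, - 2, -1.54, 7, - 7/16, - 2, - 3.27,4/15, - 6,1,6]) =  [-6,- 3.27,- 2, - 2, - 1.54, - 7/16,  4/15,1, 2.04,6,7]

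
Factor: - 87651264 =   -  2^6*3^1 *456517^1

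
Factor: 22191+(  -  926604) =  - 3^1*301471^1 = - 904413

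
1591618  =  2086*763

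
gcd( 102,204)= 102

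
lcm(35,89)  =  3115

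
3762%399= 171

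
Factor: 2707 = 2707^1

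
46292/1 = 46292   =  46292.00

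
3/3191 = 3/3191=0.00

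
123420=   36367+87053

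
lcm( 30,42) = 210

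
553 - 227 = 326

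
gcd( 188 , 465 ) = 1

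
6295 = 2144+4151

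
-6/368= -3/184 = - 0.02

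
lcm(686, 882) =6174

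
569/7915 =569/7915=0.07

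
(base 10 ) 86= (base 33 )2K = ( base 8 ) 126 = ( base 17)51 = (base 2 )1010110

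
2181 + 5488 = 7669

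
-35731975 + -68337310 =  - 104069285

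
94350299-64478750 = 29871549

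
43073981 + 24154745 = 67228726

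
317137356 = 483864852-166727496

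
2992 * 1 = 2992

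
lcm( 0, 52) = 0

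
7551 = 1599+5952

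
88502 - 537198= - 448696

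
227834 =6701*34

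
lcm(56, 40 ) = 280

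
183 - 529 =-346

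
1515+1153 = 2668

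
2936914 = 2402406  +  534508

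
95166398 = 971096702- 875930304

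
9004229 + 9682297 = 18686526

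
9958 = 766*13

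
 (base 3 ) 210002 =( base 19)1AI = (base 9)702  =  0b1000111001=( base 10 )569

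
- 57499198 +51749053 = -5750145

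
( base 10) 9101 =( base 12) 5325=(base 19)1640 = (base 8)21615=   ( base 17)1e86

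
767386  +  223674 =991060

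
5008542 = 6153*814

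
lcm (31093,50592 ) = 2984928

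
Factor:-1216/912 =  - 2^2 * 3^( - 1)  =  -  4/3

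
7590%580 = 50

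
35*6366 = 222810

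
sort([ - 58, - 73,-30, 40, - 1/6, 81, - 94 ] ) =[ - 94, -73, - 58, - 30,  -  1/6, 40, 81 ]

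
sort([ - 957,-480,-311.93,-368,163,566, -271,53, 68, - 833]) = [ - 957, - 833, - 480,-368, - 311.93,-271,53, 68,163,  566]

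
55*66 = 3630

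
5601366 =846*6621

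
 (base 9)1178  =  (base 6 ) 4025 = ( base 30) tb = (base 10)881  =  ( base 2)1101110001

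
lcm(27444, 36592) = 109776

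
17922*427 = 7652694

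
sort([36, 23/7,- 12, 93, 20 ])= [ - 12,23/7 , 20,  36, 93]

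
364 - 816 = -452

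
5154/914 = 2577/457 =5.64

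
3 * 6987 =20961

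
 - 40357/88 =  - 40357/88 = - 458.60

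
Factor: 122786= 2^1*29^2*73^1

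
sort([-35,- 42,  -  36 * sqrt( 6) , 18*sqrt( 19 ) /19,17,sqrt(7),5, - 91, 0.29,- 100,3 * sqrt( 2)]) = [ - 100, - 91, - 36*sqrt( 6), - 42, - 35,0.29, sqrt( 7), 18*sqrt( 19) /19, 3*sqrt(2),5,17]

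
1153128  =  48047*24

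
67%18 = 13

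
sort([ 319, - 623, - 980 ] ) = [-980 , - 623,319]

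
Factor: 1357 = 23^1*59^1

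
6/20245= 6/20245=0.00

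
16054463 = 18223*881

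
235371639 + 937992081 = 1173363720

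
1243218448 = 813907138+429311310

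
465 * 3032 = 1409880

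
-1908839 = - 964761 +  - 944078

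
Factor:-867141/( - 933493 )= 3^2*19^1*113^(- 1)*461^1 * 751^ ( - 1) = 78831/84863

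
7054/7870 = 3527/3935=0.90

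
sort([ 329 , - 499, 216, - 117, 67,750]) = [-499, - 117,67,216 , 329, 750]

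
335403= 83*4041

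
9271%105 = 31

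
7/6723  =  7/6723 = 0.00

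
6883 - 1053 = 5830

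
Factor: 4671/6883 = 3^3*173^1*6883^( - 1 ) 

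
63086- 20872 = 42214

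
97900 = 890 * 110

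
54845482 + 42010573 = 96856055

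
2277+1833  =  4110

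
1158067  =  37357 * 31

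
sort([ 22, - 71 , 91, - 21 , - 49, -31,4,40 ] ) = [-71, - 49, - 31, - 21, 4, 22, 40, 91] 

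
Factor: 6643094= 2^1*151^1*21997^1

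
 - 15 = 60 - 75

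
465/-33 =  -155/11 = - 14.09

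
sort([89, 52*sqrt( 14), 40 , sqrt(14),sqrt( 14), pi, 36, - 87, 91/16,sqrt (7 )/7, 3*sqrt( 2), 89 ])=[ - 87, sqrt( 7)/7,pi, sqrt(14 ),sqrt(14), 3*sqrt( 2 ), 91/16, 36,  40, 89, 89, 52 * sqrt( 14)]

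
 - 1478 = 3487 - 4965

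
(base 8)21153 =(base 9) 13070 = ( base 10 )8811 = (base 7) 34455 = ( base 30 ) 9NL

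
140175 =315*445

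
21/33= 7/11 = 0.64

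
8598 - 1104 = 7494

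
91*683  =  62153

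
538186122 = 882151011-343964889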